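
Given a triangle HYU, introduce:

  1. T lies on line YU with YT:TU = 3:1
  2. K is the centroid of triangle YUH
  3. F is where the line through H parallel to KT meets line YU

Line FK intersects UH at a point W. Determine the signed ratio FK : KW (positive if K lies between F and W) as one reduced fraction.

FK:KW = -7/4

Choose coordinates H = (0, 0), Y = (1, 0), U = (0, 1).
1. T lies on line YU with YT:TU = 3:1 ⇒ T = (1/4, 3/4)
2. K is the centroid of triangle YUH ⇒ K = (1/3, 1/3)
3. F is where the line through H parallel to KT meets line YU ⇒ F = (-1/4, 5/4)
line FK meets UH at W = (0, 6/7)
K = F + t·(W−F) with t = 7/3, so FK:KW = 7/3:-4/3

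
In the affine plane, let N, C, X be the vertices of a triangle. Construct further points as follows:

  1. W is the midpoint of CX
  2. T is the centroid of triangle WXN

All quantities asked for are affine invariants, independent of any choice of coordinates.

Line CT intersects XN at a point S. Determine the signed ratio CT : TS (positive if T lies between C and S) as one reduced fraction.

Work in coordinates with N = (0, 0), C = (1, 0), X = (0, 1).
1. W is the midpoint of CX ⇒ W = (1/2, 1/2)
2. T is the centroid of triangle WXN ⇒ T = (1/6, 1/2)
line CT meets XN at S = (0, 3/5)
T = C + t·(S−C) with t = 5/6, so CT:TS = 5/6:1/6

CT:TS = 5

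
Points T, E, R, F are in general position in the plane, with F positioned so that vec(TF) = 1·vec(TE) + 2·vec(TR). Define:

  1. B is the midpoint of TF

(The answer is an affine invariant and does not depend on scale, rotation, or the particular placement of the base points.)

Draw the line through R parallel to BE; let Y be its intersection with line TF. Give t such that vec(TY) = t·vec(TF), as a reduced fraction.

t = 1/4

Choose coordinates T = (0, 0), E = (1, 0), R = (0, 1), F = (1, 2).
1. B is the midpoint of TF ⇒ B = (1/2, 1)
through R parallel to BE: direction (1/2, -1); meets TF at Y = (1/4, 1/2)
Y = T + t·(F−T) with t = 1/4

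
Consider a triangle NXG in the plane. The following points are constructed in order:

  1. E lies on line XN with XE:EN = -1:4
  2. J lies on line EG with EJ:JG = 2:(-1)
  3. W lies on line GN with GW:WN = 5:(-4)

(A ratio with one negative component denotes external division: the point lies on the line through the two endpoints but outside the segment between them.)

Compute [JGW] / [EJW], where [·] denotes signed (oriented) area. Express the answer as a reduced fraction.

[JGW]:[EJW] = -1/2

Choose coordinates N = (0, 0), X = (1, 0), G = (0, 1).
1. E lies on line XN with XE:EN = -1:4 ⇒ E = (4/3, 0)
2. J lies on line EG with EJ:JG = 2:(-1) ⇒ J = (-4/3, 2)
3. W lies on line GN with GW:WN = 5:(-4) ⇒ W = (0, -4)
2·[JGW] = -20/3, 2·[EJW] = 40/3
[JGW]:[EJW] = -20/3:40/3 = -1/2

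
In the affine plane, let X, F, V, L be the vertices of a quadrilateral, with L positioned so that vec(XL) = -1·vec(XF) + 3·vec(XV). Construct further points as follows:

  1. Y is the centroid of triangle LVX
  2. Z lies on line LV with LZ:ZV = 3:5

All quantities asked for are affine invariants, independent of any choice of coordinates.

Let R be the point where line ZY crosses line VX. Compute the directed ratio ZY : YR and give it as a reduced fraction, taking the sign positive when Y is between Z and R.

Assign X = (0, 0), F = (1, 0), V = (0, 1), L = (-1, 3) — the answer is frame-independent, so this choice is without loss of generality.
1. Y is the centroid of triangle LVX ⇒ Y = (-1/3, 4/3)
2. Z lies on line LV with LZ:ZV = 3:5 ⇒ Z = (-5/8, 9/4)
line ZY meets VX at R = (0, 2/7)
Y = Z + t·(R−Z) with t = 7/15, so ZY:YR = 7/15:8/15

ZY:YR = 7/8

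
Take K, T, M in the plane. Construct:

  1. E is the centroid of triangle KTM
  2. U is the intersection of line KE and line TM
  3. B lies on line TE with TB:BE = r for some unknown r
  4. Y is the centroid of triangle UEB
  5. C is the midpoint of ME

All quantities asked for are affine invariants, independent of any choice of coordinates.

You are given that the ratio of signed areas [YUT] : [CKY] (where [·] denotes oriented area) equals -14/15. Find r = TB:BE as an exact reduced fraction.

Choose coordinates K = (0, 0), T = (1, 0), M = (0, 1).
1. E is the centroid of triangle KTM ⇒ E = (1/3, 1/3)
2. U is the intersection of line KE and line TM ⇒ U = (1/2, 1/2)
3. With TB:BE = r, write λ = r/(r+1) so B = T + λ·(E−T); B is affine-linear in λ
4. Y is the centroid of triangle UEB ⇒ Y is an affine combination of earlier points and hence also affine-linear in λ
5. C is the midpoint of ME ⇒ C = (1/6, 2/3)
Every point depending on B is an affine combination of B and λ-independent points, so each such coordinate is linear in λ; the λ² term in each signed area is a multiple of (E−T)×(E−T) = 0, so 2·[YUT] and 2·[CKY] are each linear in λ. Evaluating at λ=0 and λ=1:
  2·[YUT] = -1/18·λ − 1/18,   2·[CKY] = -1/6·λ + 13/36
So [YUT]:[CKY] = (-1/18·λ − 1/18) / (-1/6·λ + 13/36). Setting this equal to -14/15:
  -1/18·λ − 1/18 = -14/15·(-1/6·λ + 13/36)  ⇒  λ = 4/3
Then r = λ/(1−λ) = (4/3)/(-1/3) = -4. Check: with r = -4, B = (1/9, 4/9) and [YUT]:[CKY] = -14/15 as required.

r = -4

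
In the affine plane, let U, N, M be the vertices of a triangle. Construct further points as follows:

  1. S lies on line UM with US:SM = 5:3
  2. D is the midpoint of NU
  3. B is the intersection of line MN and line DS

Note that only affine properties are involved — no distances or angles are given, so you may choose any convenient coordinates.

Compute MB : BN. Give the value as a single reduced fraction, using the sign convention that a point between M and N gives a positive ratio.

MB:BN = -3/5

Assign U = (0, 0), N = (1, 0), M = (0, 1) — the answer is frame-independent, so this choice is without loss of generality.
1. S lies on line UM with US:SM = 5:3 ⇒ S = (0, 5/8)
2. D is the midpoint of NU ⇒ D = (1/2, 0)
3. B is the intersection of line MN and line DS ⇒ B = (-3/2, 5/2)
B = M + t·(N−M) with t = -3/2, so MB:BN = t:(1−t) = -3/2:5/2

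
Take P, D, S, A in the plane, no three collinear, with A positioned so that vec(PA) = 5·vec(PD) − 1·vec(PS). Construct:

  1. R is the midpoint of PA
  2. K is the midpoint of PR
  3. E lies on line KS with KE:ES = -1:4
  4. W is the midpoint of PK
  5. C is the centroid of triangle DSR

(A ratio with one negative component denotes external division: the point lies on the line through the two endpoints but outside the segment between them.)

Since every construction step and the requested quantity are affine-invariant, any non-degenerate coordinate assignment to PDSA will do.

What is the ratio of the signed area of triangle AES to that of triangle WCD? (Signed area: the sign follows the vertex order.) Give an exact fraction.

Set P = (0, 0), D = (1, 0), S = (0, 1), A = (5, -1); any affine frame gives the same invariant.
1. R is the midpoint of PA ⇒ R = (5/2, -1/2)
2. K is the midpoint of PR ⇒ K = (5/4, -1/4)
3. E lies on line KS with KE:ES = -1:4 ⇒ E = (5/3, -2/3)
4. W is the midpoint of PK ⇒ W = (5/8, -1/8)
5. C is the centroid of triangle DSR ⇒ C = (7/6, 1/6)
2·[AES] = -5, 2·[WCD] = -1/24
[AES]:[WCD] = -5:-1/24 = 120

[AES]:[WCD] = 120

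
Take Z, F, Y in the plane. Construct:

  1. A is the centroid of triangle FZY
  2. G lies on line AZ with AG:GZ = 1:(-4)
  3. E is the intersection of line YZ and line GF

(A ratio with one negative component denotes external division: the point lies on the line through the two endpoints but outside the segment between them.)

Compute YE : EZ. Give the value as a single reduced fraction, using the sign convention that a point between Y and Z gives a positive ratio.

Work in coordinates with Z = (0, 0), F = (1, 0), Y = (0, 1).
1. A is the centroid of triangle FZY ⇒ A = (1/3, 1/3)
2. G lies on line AZ with AG:GZ = 1:(-4) ⇒ G = (4/9, 4/9)
3. E is the intersection of line YZ and line GF ⇒ E = (0, 4/5)
E = Y + t·(Z−Y) with t = 1/5, so YE:EZ = t:(1−t) = 1/5:4/5

YE:EZ = 1/4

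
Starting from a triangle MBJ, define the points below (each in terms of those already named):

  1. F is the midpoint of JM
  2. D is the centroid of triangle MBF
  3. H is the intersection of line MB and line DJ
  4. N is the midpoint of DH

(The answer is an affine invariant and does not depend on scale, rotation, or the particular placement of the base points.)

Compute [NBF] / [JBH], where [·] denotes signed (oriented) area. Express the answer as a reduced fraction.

Work in coordinates with M = (0, 0), B = (1, 0), J = (0, 1).
1. F is the midpoint of JM ⇒ F = (0, 1/2)
2. D is the centroid of triangle MBF ⇒ D = (1/3, 1/6)
3. H is the intersection of line MB and line DJ ⇒ H = (2/5, 0)
4. N is the midpoint of DH ⇒ N = (11/30, 1/12)
2·[NBF] = 7/30, 2·[JBH] = -3/5
[NBF]:[JBH] = 7/30:-3/5 = -7/18

[NBF]:[JBH] = -7/18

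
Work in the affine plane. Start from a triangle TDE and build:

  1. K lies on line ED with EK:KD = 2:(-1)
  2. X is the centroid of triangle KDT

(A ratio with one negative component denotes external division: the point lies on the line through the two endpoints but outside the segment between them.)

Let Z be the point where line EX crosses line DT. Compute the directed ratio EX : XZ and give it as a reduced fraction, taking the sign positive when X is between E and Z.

EX:XZ = -4

Set T = (0, 0), D = (1, 0), E = (0, 1); any affine frame gives the same invariant.
1. K lies on line ED with EK:KD = 2:(-1) ⇒ K = (2, -1)
2. X is the centroid of triangle KDT ⇒ X = (1, -1/3)
line EX meets DT at Z = (3/4, 0)
X = E + t·(Z−E) with t = 4/3, so EX:XZ = 4/3:-1/3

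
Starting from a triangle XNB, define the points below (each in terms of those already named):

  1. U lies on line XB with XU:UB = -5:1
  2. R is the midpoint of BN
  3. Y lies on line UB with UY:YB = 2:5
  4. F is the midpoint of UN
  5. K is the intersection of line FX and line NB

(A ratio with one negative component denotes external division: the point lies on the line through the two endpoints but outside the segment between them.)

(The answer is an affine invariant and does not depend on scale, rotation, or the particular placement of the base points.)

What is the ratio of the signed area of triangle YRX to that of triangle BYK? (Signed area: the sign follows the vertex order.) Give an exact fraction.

Set X = (0, 0), N = (1, 0), B = (0, 1); any affine frame gives the same invariant.
1. U lies on line XB with XU:UB = -5:1 ⇒ U = (0, 5/4)
2. R is the midpoint of BN ⇒ R = (1/2, 1/2)
3. Y lies on line UB with UY:YB = 2:5 ⇒ Y = (0, 33/28)
4. F is the midpoint of UN ⇒ F = (1/2, 5/8)
5. K is the intersection of line FX and line NB ⇒ K = (4/9, 5/9)
2·[YRX] = -33/56, 2·[BYK] = -5/63
[YRX]:[BYK] = -33/56:-5/63 = 297/40

[YRX]:[BYK] = 297/40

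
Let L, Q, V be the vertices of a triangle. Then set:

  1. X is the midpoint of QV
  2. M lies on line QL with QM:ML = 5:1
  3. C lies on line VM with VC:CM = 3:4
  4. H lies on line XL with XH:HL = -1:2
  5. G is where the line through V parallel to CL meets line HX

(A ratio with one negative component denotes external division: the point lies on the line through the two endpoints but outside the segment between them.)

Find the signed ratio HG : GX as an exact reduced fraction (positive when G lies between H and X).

HG:GX = -16/9

Set L = (0, 0), Q = (1, 0), V = (0, 1); any affine frame gives the same invariant.
1. X is the midpoint of QV ⇒ X = (1/2, 1/2)
2. M lies on line QL with QM:ML = 5:1 ⇒ M = (1/6, 0)
3. C lies on line VM with VC:CM = 3:4 ⇒ C = (1/14, 4/7)
4. H lies on line XL with XH:HL = -1:2 ⇒ H = (1, 1)
5. G is where the line through V parallel to CL meets line HX ⇒ G = (-1/7, -1/7)
G = H + t·(X−H) with t = 16/7, so HG:GX = t:(1−t) = 16/7:-9/7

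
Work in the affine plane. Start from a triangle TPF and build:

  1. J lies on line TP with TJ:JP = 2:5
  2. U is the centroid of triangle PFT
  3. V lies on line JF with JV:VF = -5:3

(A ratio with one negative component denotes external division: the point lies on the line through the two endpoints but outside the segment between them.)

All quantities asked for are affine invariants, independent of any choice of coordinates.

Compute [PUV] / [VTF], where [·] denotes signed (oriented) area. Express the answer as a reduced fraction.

[PUV]:[VTF] = -25/9

Choose coordinates T = (0, 0), P = (1, 0), F = (0, 1).
1. J lies on line TP with TJ:JP = 2:5 ⇒ J = (2/7, 0)
2. U is the centroid of triangle PFT ⇒ U = (1/3, 1/3)
3. V lies on line JF with JV:VF = -5:3 ⇒ V = (-3/7, 5/2)
2·[PUV] = -25/21, 2·[VTF] = 3/7
[PUV]:[VTF] = -25/21:3/7 = -25/9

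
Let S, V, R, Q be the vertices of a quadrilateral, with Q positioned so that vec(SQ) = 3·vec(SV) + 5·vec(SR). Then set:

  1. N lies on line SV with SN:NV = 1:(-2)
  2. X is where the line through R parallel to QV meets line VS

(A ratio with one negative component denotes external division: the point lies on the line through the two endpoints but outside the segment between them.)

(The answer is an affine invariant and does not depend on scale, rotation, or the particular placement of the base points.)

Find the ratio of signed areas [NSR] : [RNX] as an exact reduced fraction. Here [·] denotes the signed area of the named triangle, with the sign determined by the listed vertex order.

Set S = (0, 0), V = (1, 0), R = (0, 1), Q = (3, 5); any affine frame gives the same invariant.
1. N lies on line SV with SN:NV = 1:(-2) ⇒ N = (-1, 0)
2. X is where the line through R parallel to QV meets line VS ⇒ X = (-2/5, 0)
2·[NSR] = 1, 2·[RNX] = 3/5
[NSR]:[RNX] = 1:3/5 = 5/3

[NSR]:[RNX] = 5/3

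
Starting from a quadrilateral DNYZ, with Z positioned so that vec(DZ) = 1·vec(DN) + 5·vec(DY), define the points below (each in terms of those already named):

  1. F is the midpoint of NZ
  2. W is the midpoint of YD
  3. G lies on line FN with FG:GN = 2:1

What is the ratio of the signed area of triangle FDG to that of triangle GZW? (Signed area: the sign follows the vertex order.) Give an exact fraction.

Assign D = (0, 0), N = (1, 0), Y = (0, 1), Z = (1, 5) — the answer is frame-independent, so this choice is without loss of generality.
1. F is the midpoint of NZ ⇒ F = (1, 5/2)
2. W is the midpoint of YD ⇒ W = (0, 1/2)
3. G lies on line FN with FG:GN = 2:1 ⇒ G = (1, 5/6)
2·[FDG] = 5/3, 2·[GZW] = 25/6
[FDG]:[GZW] = 5/3:25/6 = 2/5

[FDG]:[GZW] = 2/5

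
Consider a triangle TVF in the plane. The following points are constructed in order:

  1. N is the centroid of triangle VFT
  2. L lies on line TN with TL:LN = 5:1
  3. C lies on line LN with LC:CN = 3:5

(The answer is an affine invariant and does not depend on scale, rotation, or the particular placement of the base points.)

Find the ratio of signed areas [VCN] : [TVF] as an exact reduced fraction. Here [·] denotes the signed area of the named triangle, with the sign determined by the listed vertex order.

Work in coordinates with T = (0, 0), V = (1, 0), F = (0, 1).
1. N is the centroid of triangle VFT ⇒ N = (1/3, 1/3)
2. L lies on line TN with TL:LN = 5:1 ⇒ L = (5/18, 5/18)
3. C lies on line LN with LC:CN = 3:5 ⇒ C = (43/144, 43/144)
2·[VCN] = -5/144, 2·[TVF] = 1
[VCN]:[TVF] = -5/144:1 = -5/144

[VCN]:[TVF] = -5/144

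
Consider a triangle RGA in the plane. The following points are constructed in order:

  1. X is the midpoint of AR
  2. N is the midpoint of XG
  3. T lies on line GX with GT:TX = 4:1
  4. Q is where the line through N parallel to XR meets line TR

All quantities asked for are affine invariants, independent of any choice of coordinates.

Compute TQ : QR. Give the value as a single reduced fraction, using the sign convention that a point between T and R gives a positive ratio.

TQ:QR = -3/5

Assign R = (0, 0), G = (1, 0), A = (0, 1) — the answer is frame-independent, so this choice is without loss of generality.
1. X is the midpoint of AR ⇒ X = (0, 1/2)
2. N is the midpoint of XG ⇒ N = (1/2, 1/4)
3. T lies on line GX with GT:TX = 4:1 ⇒ T = (1/5, 2/5)
4. Q is where the line through N parallel to XR meets line TR ⇒ Q = (1/2, 1)
Q = T + t·(R−T) with t = -3/2, so TQ:QR = t:(1−t) = -3/2:5/2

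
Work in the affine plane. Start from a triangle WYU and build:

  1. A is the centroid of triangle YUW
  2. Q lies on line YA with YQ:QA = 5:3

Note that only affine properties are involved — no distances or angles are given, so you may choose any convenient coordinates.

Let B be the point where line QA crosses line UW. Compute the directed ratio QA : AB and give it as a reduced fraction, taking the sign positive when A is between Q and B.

Work in coordinates with W = (0, 0), Y = (1, 0), U = (0, 1).
1. A is the centroid of triangle YUW ⇒ A = (1/3, 1/3)
2. Q lies on line YA with YQ:QA = 5:3 ⇒ Q = (7/12, 5/24)
line QA meets UW at B = (0, 1/2)
A = Q + t·(B−Q) with t = 3/7, so QA:AB = 3/7:4/7

QA:AB = 3/4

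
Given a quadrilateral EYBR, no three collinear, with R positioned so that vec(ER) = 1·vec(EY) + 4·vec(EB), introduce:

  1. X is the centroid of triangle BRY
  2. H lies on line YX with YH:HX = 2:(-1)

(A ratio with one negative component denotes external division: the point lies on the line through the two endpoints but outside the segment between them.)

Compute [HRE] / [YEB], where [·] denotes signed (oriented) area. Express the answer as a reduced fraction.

Set E = (0, 0), Y = (1, 0), B = (0, 1), R = (1, 4); any affine frame gives the same invariant.
1. X is the centroid of triangle BRY ⇒ X = (2/3, 5/3)
2. H lies on line YX with YH:HX = 2:(-1) ⇒ H = (1/3, 10/3)
2·[HRE] = -2, 2·[YEB] = -1
[HRE]:[YEB] = -2:-1 = 2

[HRE]:[YEB] = 2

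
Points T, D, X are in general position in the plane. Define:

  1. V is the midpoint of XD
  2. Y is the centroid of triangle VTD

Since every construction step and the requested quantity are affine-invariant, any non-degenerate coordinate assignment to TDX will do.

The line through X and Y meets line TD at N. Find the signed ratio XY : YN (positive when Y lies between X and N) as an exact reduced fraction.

XY:YN = 5

Choose coordinates T = (0, 0), D = (1, 0), X = (0, 1).
1. V is the midpoint of XD ⇒ V = (1/2, 1/2)
2. Y is the centroid of triangle VTD ⇒ Y = (1/2, 1/6)
line XY meets TD at N = (3/5, 0)
Y = X + t·(N−X) with t = 5/6, so XY:YN = 5/6:1/6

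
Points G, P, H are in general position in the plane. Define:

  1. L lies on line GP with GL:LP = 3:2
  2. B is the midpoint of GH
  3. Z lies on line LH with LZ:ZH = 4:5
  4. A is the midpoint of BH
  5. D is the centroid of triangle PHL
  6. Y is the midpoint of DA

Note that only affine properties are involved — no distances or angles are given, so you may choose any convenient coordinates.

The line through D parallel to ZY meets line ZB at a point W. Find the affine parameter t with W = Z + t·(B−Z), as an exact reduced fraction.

Choose coordinates G = (0, 0), P = (1, 0), H = (0, 1).
1. L lies on line GP with GL:LP = 3:2 ⇒ L = (3/5, 0)
2. B is the midpoint of GH ⇒ B = (0, 1/2)
3. Z lies on line LH with LZ:ZH = 4:5 ⇒ Z = (1/3, 4/9)
4. A is the midpoint of BH ⇒ A = (0, 3/4)
5. D is the centroid of triangle PHL ⇒ D = (8/15, 1/3)
6. Y is the midpoint of DA ⇒ Y = (4/15, 13/24)
through D parallel to ZY: direction (-1/15, 7/72); meets ZB at W = (44/93, 235/558)
W = Z + t·(B−Z) with t = -13/31

t = -13/31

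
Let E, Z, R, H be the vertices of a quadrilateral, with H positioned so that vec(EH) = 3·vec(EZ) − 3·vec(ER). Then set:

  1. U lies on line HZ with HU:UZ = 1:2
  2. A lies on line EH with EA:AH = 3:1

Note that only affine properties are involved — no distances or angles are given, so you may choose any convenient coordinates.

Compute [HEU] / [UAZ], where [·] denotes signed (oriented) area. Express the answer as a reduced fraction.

Set E = (0, 0), Z = (1, 0), R = (0, 1), H = (3, -3); any affine frame gives the same invariant.
1. U lies on line HZ with HU:UZ = 1:2 ⇒ U = (7/3, -2)
2. A lies on line EH with EA:AH = 3:1 ⇒ A = (9/4, -9/4)
2·[HEU] = -1, 2·[UAZ] = -1/2
[HEU]:[UAZ] = -1:-1/2 = 2

[HEU]:[UAZ] = 2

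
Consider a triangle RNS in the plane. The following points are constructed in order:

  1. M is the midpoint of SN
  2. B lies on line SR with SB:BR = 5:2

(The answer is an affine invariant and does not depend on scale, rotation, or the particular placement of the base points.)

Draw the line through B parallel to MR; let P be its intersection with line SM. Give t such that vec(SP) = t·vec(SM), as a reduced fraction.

Set R = (0, 0), N = (1, 0), S = (0, 1); any affine frame gives the same invariant.
1. M is the midpoint of SN ⇒ M = (1/2, 1/2)
2. B lies on line SR with SB:BR = 5:2 ⇒ B = (0, 2/7)
through B parallel to MR: direction (-1/2, -1/2); meets SM at P = (5/14, 9/14)
P = S + t·(M−S) with t = 5/7

t = 5/7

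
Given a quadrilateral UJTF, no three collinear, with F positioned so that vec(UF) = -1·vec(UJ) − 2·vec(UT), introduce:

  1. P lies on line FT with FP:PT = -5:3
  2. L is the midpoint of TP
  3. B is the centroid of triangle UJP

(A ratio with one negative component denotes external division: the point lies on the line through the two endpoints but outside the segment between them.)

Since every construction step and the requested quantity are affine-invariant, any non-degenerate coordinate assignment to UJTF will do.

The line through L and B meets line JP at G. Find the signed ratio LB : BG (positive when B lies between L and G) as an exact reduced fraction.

Work in coordinates with U = (0, 0), J = (1, 0), T = (0, 1), F = (-1, -2).
1. P lies on line FT with FP:PT = -5:3 ⇒ P = (3/2, 11/2)
2. L is the midpoint of TP ⇒ L = (3/4, 13/4)
3. B is the centroid of triangle UJP ⇒ B = (5/6, 11/6)
line LB meets JP at G = (27/28, -11/28)
B = L + t·(G−L) with t = 7/18, so LB:BG = 7/18:11/18

LB:BG = 7/11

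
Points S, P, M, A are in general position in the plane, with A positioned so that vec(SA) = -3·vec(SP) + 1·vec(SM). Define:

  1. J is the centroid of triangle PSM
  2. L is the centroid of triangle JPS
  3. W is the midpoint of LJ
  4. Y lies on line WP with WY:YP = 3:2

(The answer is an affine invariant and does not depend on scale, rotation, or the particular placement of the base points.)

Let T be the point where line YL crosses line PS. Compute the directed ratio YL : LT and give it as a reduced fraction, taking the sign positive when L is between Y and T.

YL:LT = -1/5

Set S = (0, 0), P = (1, 0), M = (0, 1), A = (-3, 1); any affine frame gives the same invariant.
1. J is the centroid of triangle PSM ⇒ J = (1/3, 1/3)
2. L is the centroid of triangle JPS ⇒ L = (4/9, 1/9)
3. W is the midpoint of LJ ⇒ W = (7/18, 2/9)
4. Y lies on line WP with WY:YP = 3:2 ⇒ Y = (34/45, 4/45)
line YL meets PS at T = (2, 0)
L = Y + t·(T−Y) with t = -1/4, so YL:LT = -1/4:5/4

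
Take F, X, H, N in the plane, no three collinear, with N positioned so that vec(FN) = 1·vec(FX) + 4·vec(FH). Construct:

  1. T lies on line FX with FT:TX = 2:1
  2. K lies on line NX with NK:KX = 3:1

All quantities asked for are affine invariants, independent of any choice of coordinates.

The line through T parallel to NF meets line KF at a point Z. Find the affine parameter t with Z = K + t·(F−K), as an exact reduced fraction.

Set F = (0, 0), X = (1, 0), H = (0, 1), N = (1, 4); any affine frame gives the same invariant.
1. T lies on line FX with FT:TX = 2:1 ⇒ T = (2/3, 0)
2. K lies on line NX with NK:KX = 3:1 ⇒ K = (1, 1)
through T parallel to NF: direction (-1, -4); meets KF at Z = (8/9, 8/9)
Z = K + t·(F−K) with t = 1/9

t = 1/9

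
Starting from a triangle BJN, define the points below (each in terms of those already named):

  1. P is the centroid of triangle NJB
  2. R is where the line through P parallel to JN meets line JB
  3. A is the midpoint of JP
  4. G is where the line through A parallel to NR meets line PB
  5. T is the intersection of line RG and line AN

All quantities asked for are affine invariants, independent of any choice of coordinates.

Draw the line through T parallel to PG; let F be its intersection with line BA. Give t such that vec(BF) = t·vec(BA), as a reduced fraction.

Choose coordinates B = (0, 0), J = (1, 0), N = (0, 1).
1. P is the centroid of triangle NJB ⇒ P = (1/3, 1/3)
2. R is where the line through P parallel to JN meets line JB ⇒ R = (2/3, 0)
3. A is the midpoint of JP ⇒ A = (2/3, 1/6)
4. G is where the line through A parallel to NR meets line PB ⇒ G = (7/15, 7/15)
5. T is the intersection of line RG and line AN ⇒ T = (20/39, 14/39)
through T parallel to PG: direction (2/15, 2/15); meets BA at F = (8/39, 2/39)
F = B + t·(A−B) with t = 4/13

t = 4/13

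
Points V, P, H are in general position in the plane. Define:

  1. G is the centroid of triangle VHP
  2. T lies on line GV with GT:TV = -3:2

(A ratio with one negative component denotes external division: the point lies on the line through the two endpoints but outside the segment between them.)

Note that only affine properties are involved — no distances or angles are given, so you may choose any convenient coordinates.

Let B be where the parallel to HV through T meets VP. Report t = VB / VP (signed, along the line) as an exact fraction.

t = -2/3

Choose coordinates V = (0, 0), P = (1, 0), H = (0, 1).
1. G is the centroid of triangle VHP ⇒ G = (1/3, 1/3)
2. T lies on line GV with GT:TV = -3:2 ⇒ T = (-2/3, -2/3)
through T parallel to HV: direction (0, -1); meets VP at B = (-2/3, 0)
B = V + t·(P−V) with t = -2/3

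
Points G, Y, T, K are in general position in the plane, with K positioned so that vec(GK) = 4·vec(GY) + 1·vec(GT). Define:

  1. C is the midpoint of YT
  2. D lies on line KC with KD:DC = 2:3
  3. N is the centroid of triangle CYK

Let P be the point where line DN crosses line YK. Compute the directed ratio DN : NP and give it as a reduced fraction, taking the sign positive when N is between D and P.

DN:NP = 1/5

Choose coordinates G = (0, 0), Y = (1, 0), T = (0, 1), K = (4, 1).
1. C is the midpoint of YT ⇒ C = (1/2, 1/2)
2. D lies on line KC with KD:DC = 2:3 ⇒ D = (13/5, 4/5)
3. N is the centroid of triangle CYK ⇒ N = (11/6, 1/2)
line DN meets YK at P = (-2, -1)
N = D + t·(P−D) with t = 1/6, so DN:NP = 1/6:5/6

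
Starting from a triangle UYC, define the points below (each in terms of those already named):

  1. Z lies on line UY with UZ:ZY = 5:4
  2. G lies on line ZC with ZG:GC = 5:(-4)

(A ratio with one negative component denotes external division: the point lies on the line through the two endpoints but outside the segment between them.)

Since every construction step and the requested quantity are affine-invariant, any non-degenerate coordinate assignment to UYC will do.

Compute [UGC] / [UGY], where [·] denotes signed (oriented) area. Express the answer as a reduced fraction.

Assign U = (0, 0), Y = (1, 0), C = (0, 1) — the answer is frame-independent, so this choice is without loss of generality.
1. Z lies on line UY with UZ:ZY = 5:4 ⇒ Z = (5/9, 0)
2. G lies on line ZC with ZG:GC = 5:(-4) ⇒ G = (-20/9, 5)
2·[UGC] = -20/9, 2·[UGY] = -5
[UGC]:[UGY] = -20/9:-5 = 4/9

[UGC]:[UGY] = 4/9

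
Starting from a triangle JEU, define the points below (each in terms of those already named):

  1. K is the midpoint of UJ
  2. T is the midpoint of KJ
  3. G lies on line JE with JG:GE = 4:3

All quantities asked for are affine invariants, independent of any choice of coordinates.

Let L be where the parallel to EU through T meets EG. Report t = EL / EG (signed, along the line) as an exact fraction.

Assign J = (0, 0), E = (1, 0), U = (0, 1) — the answer is frame-independent, so this choice is without loss of generality.
1. K is the midpoint of UJ ⇒ K = (0, 1/2)
2. T is the midpoint of KJ ⇒ T = (0, 1/4)
3. G lies on line JE with JG:GE = 4:3 ⇒ G = (4/7, 0)
through T parallel to EU: direction (-1, 1); meets EG at L = (1/4, 0)
L = E + t·(G−E) with t = 7/4

t = 7/4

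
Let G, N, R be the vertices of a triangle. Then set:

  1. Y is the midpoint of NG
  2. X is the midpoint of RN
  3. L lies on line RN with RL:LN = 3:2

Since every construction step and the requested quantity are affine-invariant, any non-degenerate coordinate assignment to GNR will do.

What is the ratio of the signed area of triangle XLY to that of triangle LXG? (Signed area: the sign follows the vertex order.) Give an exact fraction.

[XLY]:[LXG] = -1/2

Assign G = (0, 0), N = (1, 0), R = (0, 1) — the answer is frame-independent, so this choice is without loss of generality.
1. Y is the midpoint of NG ⇒ Y = (1/2, 0)
2. X is the midpoint of RN ⇒ X = (1/2, 1/2)
3. L lies on line RN with RL:LN = 3:2 ⇒ L = (3/5, 2/5)
2·[XLY] = -1/20, 2·[LXG] = 1/10
[XLY]:[LXG] = -1/20:1/10 = -1/2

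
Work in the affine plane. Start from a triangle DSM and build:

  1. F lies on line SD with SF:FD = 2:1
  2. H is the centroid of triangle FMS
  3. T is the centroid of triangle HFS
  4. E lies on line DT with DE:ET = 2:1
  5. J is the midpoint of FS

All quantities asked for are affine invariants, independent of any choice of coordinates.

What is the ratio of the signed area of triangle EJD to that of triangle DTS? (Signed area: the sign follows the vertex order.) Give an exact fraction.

[EJD]:[DTS] = 4/9

Assign D = (0, 0), S = (1, 0), M = (0, 1) — the answer is frame-independent, so this choice is without loss of generality.
1. F lies on line SD with SF:FD = 2:1 ⇒ F = (1/3, 0)
2. H is the centroid of triangle FMS ⇒ H = (4/9, 1/3)
3. T is the centroid of triangle HFS ⇒ T = (16/27, 1/9)
4. E lies on line DT with DE:ET = 2:1 ⇒ E = (32/81, 2/27)
5. J is the midpoint of FS ⇒ J = (2/3, 0)
2·[EJD] = -4/81, 2·[DTS] = -1/9
[EJD]:[DTS] = -4/81:-1/9 = 4/9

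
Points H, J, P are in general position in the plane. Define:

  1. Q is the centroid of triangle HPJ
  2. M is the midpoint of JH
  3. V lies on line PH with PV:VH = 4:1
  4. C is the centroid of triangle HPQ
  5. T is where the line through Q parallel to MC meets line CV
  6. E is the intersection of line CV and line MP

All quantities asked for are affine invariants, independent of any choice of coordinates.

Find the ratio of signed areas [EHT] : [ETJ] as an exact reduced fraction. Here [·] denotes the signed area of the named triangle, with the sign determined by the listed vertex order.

Set H = (0, 0), J = (1, 0), P = (0, 1); any affine frame gives the same invariant.
1. Q is the centroid of triangle HPJ ⇒ Q = (1/3, 1/3)
2. M is the midpoint of JH ⇒ M = (1/2, 0)
3. V lies on line PH with PV:VH = 4:1 ⇒ V = (0, 1/5)
4. C is the centroid of triangle HPQ ⇒ C = (1/9, 4/9)
5. T is where the line through Q parallel to MC meets line CV ⇒ T = (2/13, 7/13)
6. E is the intersection of line CV and line MP ⇒ E = (4/21, 13/21)
2·[EHT] = -2/273, 2·[ETJ] = 8/91
[EHT]:[ETJ] = -2/273:8/91 = -1/12

[EHT]:[ETJ] = -1/12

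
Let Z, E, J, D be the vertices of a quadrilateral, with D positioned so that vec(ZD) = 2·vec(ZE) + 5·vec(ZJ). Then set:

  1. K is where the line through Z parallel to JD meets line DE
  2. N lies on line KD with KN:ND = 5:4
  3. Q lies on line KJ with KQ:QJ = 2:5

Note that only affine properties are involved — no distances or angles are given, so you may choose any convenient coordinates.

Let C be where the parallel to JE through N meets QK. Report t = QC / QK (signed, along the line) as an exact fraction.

t = 71/36

Work in coordinates with Z = (0, 0), E = (1, 0), J = (0, 1), D = (2, 5).
1. K is where the line through Z parallel to JD meets line DE ⇒ K = (5/3, 10/3)
2. N lies on line KD with KN:ND = 5:4 ⇒ N = (50/27, 115/27)
3. Q lies on line KJ with KQ:QJ = 2:5 ⇒ Q = (25/21, 8/3)
through N parallel to JE: direction (1, -1); meets QK at C = (115/54, 215/54)
C = Q + t·(K−Q) with t = 71/36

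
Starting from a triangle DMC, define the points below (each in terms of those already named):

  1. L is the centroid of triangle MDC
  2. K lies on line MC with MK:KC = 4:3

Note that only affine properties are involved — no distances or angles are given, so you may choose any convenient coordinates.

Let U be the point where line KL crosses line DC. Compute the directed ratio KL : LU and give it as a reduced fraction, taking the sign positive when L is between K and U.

Choose coordinates D = (0, 0), M = (1, 0), C = (0, 1).
1. L is the centroid of triangle MDC ⇒ L = (1/3, 1/3)
2. K lies on line MC with MK:KC = 4:3 ⇒ K = (3/7, 4/7)
line KL meets DC at U = (0, -1/2)
L = K + t·(U−K) with t = 2/9, so KL:LU = 2/9:7/9

KL:LU = 2/7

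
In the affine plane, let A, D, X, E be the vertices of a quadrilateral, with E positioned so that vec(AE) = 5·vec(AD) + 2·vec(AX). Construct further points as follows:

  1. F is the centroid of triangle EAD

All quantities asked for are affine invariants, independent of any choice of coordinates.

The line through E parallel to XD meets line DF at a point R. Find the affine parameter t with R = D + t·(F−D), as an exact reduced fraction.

t = 18/5

Work in coordinates with A = (0, 0), D = (1, 0), X = (0, 1), E = (5, 2).
1. F is the centroid of triangle EAD ⇒ F = (2, 2/3)
through E parallel to XD: direction (1, -1); meets DF at R = (23/5, 12/5)
R = D + t·(F−D) with t = 18/5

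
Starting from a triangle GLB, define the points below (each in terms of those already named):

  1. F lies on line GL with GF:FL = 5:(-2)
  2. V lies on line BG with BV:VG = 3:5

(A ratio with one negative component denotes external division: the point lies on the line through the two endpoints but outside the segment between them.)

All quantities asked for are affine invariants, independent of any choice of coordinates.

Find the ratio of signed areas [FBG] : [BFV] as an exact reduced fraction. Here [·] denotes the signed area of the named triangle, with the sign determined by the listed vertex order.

[FBG]:[BFV] = -8/3

Choose coordinates G = (0, 0), L = (1, 0), B = (0, 1).
1. F lies on line GL with GF:FL = 5:(-2) ⇒ F = (5/3, 0)
2. V lies on line BG with BV:VG = 3:5 ⇒ V = (0, 5/8)
2·[FBG] = 5/3, 2·[BFV] = -5/8
[FBG]:[BFV] = 5/3:-5/8 = -8/3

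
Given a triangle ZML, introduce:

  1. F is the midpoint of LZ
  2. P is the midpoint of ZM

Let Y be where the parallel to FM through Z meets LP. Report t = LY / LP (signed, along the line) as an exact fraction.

Choose coordinates Z = (0, 0), M = (1, 0), L = (0, 1).
1. F is the midpoint of LZ ⇒ F = (0, 1/2)
2. P is the midpoint of ZM ⇒ P = (1/2, 0)
through Z parallel to FM: direction (1, -1/2); meets LP at Y = (2/3, -1/3)
Y = L + t·(P−L) with t = 4/3

t = 4/3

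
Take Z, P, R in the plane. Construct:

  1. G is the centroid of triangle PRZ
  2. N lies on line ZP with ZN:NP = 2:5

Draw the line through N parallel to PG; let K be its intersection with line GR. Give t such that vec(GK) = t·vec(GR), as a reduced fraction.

t = -5/7

Assign Z = (0, 0), P = (1, 0), R = (0, 1) — the answer is frame-independent, so this choice is without loss of generality.
1. G is the centroid of triangle PRZ ⇒ G = (1/3, 1/3)
2. N lies on line ZP with ZN:NP = 2:5 ⇒ N = (2/7, 0)
through N parallel to PG: direction (-2/3, 1/3); meets GR at K = (4/7, -1/7)
K = G + t·(R−G) with t = -5/7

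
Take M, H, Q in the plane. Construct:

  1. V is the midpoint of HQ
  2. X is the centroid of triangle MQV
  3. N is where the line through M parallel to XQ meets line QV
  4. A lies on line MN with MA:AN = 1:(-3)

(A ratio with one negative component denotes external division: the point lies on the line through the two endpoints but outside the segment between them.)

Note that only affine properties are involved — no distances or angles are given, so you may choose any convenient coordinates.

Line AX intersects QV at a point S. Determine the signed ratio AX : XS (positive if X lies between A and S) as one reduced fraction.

AX:XS = 7/2

Assign M = (0, 0), H = (1, 0), Q = (0, 1) — the answer is frame-independent, so this choice is without loss of generality.
1. V is the midpoint of HQ ⇒ V = (1/2, 1/2)
2. X is the centroid of triangle MQV ⇒ X = (1/6, 1/2)
3. N is where the line through M parallel to XQ meets line QV ⇒ N = (-1/2, 3/2)
4. A lies on line MN with MA:AN = 1:(-3) ⇒ A = (1/4, -3/4)
line AX meets QV at S = (1/7, 6/7)
X = A + t·(S−A) with t = 7/9, so AX:XS = 7/9:2/9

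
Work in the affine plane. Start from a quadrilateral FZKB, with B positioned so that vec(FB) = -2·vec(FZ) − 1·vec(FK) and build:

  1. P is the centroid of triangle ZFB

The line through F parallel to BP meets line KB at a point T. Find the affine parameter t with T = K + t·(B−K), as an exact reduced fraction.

Assign F = (0, 0), Z = (1, 0), K = (0, 1), B = (-2, -1) — the answer is frame-independent, so this choice is without loss of generality.
1. P is the centroid of triangle ZFB ⇒ P = (-1/3, -1/3)
through F parallel to BP: direction (5/3, 2/3); meets KB at T = (-5/3, -2/3)
T = K + t·(B−K) with t = 5/6

t = 5/6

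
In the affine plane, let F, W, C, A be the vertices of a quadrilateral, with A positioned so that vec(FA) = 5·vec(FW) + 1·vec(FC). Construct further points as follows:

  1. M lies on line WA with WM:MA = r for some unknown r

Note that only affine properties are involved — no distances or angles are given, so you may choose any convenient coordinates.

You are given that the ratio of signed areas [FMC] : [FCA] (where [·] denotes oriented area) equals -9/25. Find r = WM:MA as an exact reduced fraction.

Set F = (0, 0), W = (1, 0), C = (0, 1), A = (5, 1); any affine frame gives the same invariant.
1. With WM:MA = r, write λ = r/(r+1) so M = W + λ·(A−W); M is affine-linear in λ
Every point depending on M is an affine combination of M and λ-independent points, so each such coordinate is linear in λ; the λ² term in each signed area is a multiple of (A−W)×(A−W) = 0, so 2·[FMC] and 2·[FCA] are each linear in λ. Evaluating at λ=0 and λ=1:
  2·[FMC] = 4·λ + 1,   2·[FCA] = -5
So [FMC]:[FCA] = (4·λ + 1) / (-5). Setting this equal to -9/25:
  4·λ + 1 = -9/25·(-5)  ⇒  λ = 1/5
Then r = λ/(1−λ) = (1/5)/(4/5) = 1/4. Check: with r = 1/4, M = (9/5, 1/5) and [FMC]:[FCA] = -9/25 as required.

r = 1/4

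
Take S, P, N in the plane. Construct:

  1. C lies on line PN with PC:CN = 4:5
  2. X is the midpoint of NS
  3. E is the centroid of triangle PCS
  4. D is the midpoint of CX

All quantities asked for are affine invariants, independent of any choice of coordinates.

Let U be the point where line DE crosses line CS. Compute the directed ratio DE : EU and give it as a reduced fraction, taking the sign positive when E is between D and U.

DE:EU = -31/16

Work in coordinates with S = (0, 0), P = (1, 0), N = (0, 1).
1. C lies on line PN with PC:CN = 4:5 ⇒ C = (5/9, 4/9)
2. X is the midpoint of NS ⇒ X = (0, 1/2)
3. E is the centroid of triangle PCS ⇒ E = (14/27, 4/27)
4. D is the midpoint of CX ⇒ D = (5/18, 17/36)
line DE meets CS at U = (110/279, 88/279)
E = D + t·(U−D) with t = 31/15, so DE:EU = 31/15:-16/15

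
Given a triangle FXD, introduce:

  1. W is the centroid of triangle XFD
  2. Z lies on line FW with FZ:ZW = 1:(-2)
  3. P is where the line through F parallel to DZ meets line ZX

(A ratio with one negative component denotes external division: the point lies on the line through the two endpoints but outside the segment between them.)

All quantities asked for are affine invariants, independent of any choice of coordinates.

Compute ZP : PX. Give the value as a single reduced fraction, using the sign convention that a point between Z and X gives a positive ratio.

Work in coordinates with F = (0, 0), X = (1, 0), D = (0, 1).
1. W is the centroid of triangle XFD ⇒ W = (1/3, 1/3)
2. Z lies on line FW with FZ:ZW = 1:(-2) ⇒ Z = (-1/3, -1/3)
3. P is where the line through F parallel to DZ meets line ZX ⇒ P = (-1/15, -4/15)
P = Z + t·(X−Z) with t = 1/5, so ZP:PX = t:(1−t) = 1/5:4/5

ZP:PX = 1/4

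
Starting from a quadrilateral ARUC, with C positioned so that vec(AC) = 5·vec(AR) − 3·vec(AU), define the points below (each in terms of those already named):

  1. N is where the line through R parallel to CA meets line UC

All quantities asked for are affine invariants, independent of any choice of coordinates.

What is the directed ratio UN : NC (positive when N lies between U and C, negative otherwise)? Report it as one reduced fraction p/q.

UN:NC = 2/3

Set A = (0, 0), R = (1, 0), U = (0, 1), C = (5, -3); any affine frame gives the same invariant.
1. N is where the line through R parallel to CA meets line UC ⇒ N = (2, -3/5)
N = U + t·(C−U) with t = 2/5, so UN:NC = t:(1−t) = 2/5:3/5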